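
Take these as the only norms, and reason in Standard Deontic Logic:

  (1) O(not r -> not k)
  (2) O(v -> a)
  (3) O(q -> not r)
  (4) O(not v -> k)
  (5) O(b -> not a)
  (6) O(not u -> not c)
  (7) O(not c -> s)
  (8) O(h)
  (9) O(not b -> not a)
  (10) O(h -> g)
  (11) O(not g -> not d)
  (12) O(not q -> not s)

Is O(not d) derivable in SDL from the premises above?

Premise 11 is O(not g -> not d), but O(not g) is not derivable from the premises, so it does not yield O(not d).
No other premise forces O(not d). An ideal world satisfying every premise can still have not d false, so O(not d) is not derivable.

No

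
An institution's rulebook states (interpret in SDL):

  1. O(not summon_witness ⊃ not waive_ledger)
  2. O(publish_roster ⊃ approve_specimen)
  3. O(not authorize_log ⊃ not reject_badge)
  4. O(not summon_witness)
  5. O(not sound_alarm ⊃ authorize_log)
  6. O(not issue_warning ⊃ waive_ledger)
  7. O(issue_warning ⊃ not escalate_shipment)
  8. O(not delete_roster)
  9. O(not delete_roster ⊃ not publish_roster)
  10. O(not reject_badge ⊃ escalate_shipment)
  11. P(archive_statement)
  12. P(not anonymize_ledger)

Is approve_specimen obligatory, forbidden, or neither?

Premise 2 is O(publish_roster ⊃ approve_specimen), but O(publish_roster) is not derivable from the premises, so it does not yield O(approve_specimen).
No premise or chain of K-axiom applications forces O(approve_specimen), and none forces O(not approve_specimen). So approve_specimen is neither obligatory nor forbidden under these norms.

Neither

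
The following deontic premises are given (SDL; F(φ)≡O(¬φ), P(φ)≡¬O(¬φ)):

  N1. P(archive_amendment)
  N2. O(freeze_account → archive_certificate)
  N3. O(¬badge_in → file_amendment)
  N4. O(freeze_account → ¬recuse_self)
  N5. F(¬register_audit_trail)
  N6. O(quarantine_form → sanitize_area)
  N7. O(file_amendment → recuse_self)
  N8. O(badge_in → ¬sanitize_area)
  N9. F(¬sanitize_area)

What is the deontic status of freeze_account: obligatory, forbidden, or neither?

Premise 9, F(¬sanitize_area), is equivalent to O(sanitize_area).
Premise 8 is O(badge_in → ¬sanitize_area); contrapositively O(sanitize_area → ¬badge_in). Since O(sanitize_area) holds, K gives O(¬badge_in).
Premise 3 is O(¬badge_in → file_amendment); since O(¬badge_in), deontic closure gives O(file_amendment).
Applying K to premise 7 (O(file_amendment → recuse_self)) and O(file_amendment) yields O(recuse_self).
The contrapositive of premise 4 (O(freeze_account → ¬recuse_self)) is O(recuse_self → ¬freeze_account), and O(recuse_self) is already established, so O(¬freeze_account).
Premises 1, 2, 5, 6 do not contribute to this derivation.
Thus O(¬freeze_account), which is F(freeze_account): freeze_account is forbidden.

Forbidden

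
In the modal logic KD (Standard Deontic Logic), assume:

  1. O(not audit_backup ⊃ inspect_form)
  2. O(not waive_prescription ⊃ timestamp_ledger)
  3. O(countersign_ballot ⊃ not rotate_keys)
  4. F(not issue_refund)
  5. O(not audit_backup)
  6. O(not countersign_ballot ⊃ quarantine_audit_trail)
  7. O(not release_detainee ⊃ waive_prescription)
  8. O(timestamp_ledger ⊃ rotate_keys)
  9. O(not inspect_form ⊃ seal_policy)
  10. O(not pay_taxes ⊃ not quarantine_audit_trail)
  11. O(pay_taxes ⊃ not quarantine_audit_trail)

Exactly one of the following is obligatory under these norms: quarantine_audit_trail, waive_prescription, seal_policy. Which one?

waive_prescription

Premises 10 and 11 are O(not pay_taxes ⊃ not quarantine_audit_trail) and O(pay_taxes ⊃ not quarantine_audit_trail); every ideal world satisfies not pay_taxes or pay_taxes, so in either case not quarantine_audit_trail holds — hence O(not quarantine_audit_trail).
Premise 6, O(not countersign_ballot ⊃ quarantine_audit_trail), contraposes to O(not quarantine_audit_trail ⊃ countersign_ballot); with O(not quarantine_audit_trail) we get O(countersign_ballot).
From O(countersign_ballot) and premise 3, O(countersign_ballot ⊃ not rotate_keys), we obtain O(not rotate_keys).
Premise 8 is O(timestamp_ledger ⊃ rotate_keys); contrapositively O(not rotate_keys ⊃ not timestamp_ledger). Since O(not rotate_keys) holds, K gives O(not timestamp_ledger).
Premise 2 is O(not waive_prescription ⊃ timestamp_ledger); contrapositively O(not timestamp_ledger ⊃ waive_prescription). Since O(not timestamp_ledger) holds, K gives O(waive_prescription).
So O(waive_prescription) holds — waive_prescription is obligatory. None of the other listed options is made obligatory by any chain of premises.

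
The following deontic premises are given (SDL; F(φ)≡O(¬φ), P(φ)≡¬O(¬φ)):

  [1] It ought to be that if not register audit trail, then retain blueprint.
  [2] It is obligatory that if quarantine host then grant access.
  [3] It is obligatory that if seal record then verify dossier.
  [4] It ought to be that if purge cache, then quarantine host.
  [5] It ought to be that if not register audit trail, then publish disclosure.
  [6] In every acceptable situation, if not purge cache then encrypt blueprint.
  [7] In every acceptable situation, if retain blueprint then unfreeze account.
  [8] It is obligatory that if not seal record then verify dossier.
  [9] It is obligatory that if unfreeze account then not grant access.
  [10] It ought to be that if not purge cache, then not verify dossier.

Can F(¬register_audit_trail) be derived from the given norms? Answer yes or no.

Yes

Premises 8 and 3 are O(¬seal_record → verify_dossier) and O(seal_record → verify_dossier); every ideal world satisfies ¬seal_record or seal_record, so in either case verify_dossier holds — hence O(verify_dossier).
The contrapositive of premise 10 (O(¬purge_cache → ¬verify_dossier)) is O(verify_dossier → purge_cache), and O(verify_dossier) is already established, so O(purge_cache).
Premise 4 is O(purge_cache → quarantine_host); since O(purge_cache), deontic closure gives O(quarantine_host).
From O(quarantine_host) and premise 2, O(quarantine_host → grant_access), we obtain O(grant_access).
Premise 9, O(unfreeze_account → ¬grant_access), contraposes to O(grant_access → ¬unfreeze_account); with O(grant_access) we get O(¬unfreeze_account).
The contrapositive of premise 7 (O(retain_blueprint → unfreeze_account)) is O(¬unfreeze_account → ¬retain_blueprint), and O(¬unfreeze_account) is already established, so O(¬retain_blueprint).
The contrapositive of premise 1 (O(¬register_audit_trail → retain_blueprint)) is O(¬retain_blueprint → register_audit_trail), and O(¬retain_blueprint) is already established, so O(register_audit_trail).
Premises 5, 6 do not contribute to this derivation.
So O(register_audit_trail) holds, i.e. F(¬register_audit_trail). The claim follows.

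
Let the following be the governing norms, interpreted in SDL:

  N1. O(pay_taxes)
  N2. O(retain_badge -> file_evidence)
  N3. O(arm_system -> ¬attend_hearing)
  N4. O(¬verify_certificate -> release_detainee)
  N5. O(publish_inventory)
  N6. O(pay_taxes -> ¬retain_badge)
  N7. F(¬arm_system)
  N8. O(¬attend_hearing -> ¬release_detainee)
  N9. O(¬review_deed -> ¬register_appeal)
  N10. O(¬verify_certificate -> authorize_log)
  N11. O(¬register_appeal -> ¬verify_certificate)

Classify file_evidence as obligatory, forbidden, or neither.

Neither

Premise 2 is O(retain_badge -> file_evidence), but O(retain_badge) is not derivable from the premises, so it does not yield O(file_evidence).
No premise or chain of K-axiom applications forces O(file_evidence), and none forces O(¬file_evidence). So file_evidence is neither obligatory nor forbidden under these norms.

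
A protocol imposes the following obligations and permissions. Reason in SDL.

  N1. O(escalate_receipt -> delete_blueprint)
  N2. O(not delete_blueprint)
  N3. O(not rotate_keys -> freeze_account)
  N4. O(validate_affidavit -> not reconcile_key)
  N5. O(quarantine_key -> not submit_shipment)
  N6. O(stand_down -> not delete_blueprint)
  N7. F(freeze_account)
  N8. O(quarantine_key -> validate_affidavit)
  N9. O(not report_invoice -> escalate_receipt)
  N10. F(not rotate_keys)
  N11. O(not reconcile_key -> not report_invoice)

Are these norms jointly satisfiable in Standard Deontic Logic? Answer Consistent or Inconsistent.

Premise 3 is O(not rotate_keys -> freeze_account), but O(not rotate_keys) is not derivable from the premises, so it does not yield O(freeze_account).
So O(freeze_account) is not derivable, and the apparent clash with O(not freeze_account) does not arise.
A world satisfying every obligation exists (e.g. delete_blueprint=false, escalate_receipt=false, freeze_account=false, quarantine_key=false, reconcile_key=true, report_invoice=true, rotate_keys=true, stand_down=false, submit_shipment=false, validate_affidavit=false); no atom is both obligatory and forbidden, so the set is consistent.

Consistent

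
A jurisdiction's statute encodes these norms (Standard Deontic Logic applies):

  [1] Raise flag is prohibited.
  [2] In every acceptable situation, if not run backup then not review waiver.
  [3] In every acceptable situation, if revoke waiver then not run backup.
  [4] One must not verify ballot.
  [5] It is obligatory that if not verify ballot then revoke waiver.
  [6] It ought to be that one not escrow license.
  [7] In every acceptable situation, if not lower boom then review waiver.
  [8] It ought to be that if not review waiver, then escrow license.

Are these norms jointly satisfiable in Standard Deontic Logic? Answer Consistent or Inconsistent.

Premise 6 states O(¬escrow_license) outright.
Premise 8 is O(¬review_waiver → escrow_license); contrapositively O(¬escrow_license → review_waiver). Since O(¬escrow_license) holds, K gives O(review_waiver).
Premise 2, O(¬run_backup → ¬review_waiver), contraposes to O(review_waiver → run_backup); with O(review_waiver) we get O(run_backup).
Premise 3, O(revoke_waiver → ¬run_backup), contraposes to O(run_backup → ¬revoke_waiver); with O(run_backup) we get O(¬revoke_waiver).
The contrapositive of premise 5 (O(¬verify_ballot → revoke_waiver)) is O(¬revoke_waiver → verify_ballot), and O(¬revoke_waiver) is already established, so O(verify_ballot).
Yet premise 4 is F(verify_ballot), i.e. O(¬verify_ballot).
We now have both O(verify_ballot) and O(¬verify_ballot) — verify_ballot is simultaneously obligatory and forbidden, violating the D-axiom.

Inconsistent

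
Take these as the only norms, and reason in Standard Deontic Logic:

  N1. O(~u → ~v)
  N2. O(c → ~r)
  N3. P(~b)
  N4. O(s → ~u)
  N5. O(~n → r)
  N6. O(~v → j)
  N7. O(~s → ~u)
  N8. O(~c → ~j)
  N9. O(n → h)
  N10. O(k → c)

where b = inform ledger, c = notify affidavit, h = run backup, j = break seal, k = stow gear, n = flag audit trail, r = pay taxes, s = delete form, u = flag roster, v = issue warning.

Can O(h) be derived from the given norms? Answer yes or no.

By case analysis on ~s: premise 7 gives O(~s → ~u) and premise 4 gives O(s → ~u), so O(~u) either way.
Applying K to premise 1 (O(~u → ~v)) and O(~u) yields O(~v).
Applying K to premise 6 (O(~v → j)) and O(~v) yields O(j).
Premise 8, O(~c → ~j), contraposes to O(j → c); with O(j) we get O(c).
Applying K to premise 2 (O(c → ~r)) and O(c) yields O(~r).
Premise 5 is O(~n → r); contrapositively O(~r → n). Since O(~r) holds, K gives O(n).
Applying K to premise 9 (O(n → h)) and O(n) yields O(h).
Premises 3, 10 do not contribute to this derivation.
So O(h) follows.

Yes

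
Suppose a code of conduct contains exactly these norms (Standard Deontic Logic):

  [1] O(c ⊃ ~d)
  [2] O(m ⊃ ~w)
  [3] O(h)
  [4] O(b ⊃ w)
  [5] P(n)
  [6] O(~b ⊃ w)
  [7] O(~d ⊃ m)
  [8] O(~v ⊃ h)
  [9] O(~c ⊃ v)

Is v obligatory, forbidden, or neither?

Obligatory

Premises 4 and 6 are O(b ⊃ w) and O(~b ⊃ w); every ideal world satisfies b or ~b, so in either case w holds — hence O(w).
Premise 2, O(m ⊃ ~w), contraposes to O(w ⊃ ~m); with O(w) we get O(~m).
Premise 7 is O(~d ⊃ m); contrapositively O(~m ⊃ d). Since O(~m) holds, K gives O(d).
Premise 1, O(c ⊃ ~d), contraposes to O(d ⊃ ~c); with O(d) we get O(~c).
Applying K to premise 9 (O(~c ⊃ v)) and O(~c) yields O(v).
Premises 3, 5, 8 do not contribute to this derivation.
Hence v is obligatory.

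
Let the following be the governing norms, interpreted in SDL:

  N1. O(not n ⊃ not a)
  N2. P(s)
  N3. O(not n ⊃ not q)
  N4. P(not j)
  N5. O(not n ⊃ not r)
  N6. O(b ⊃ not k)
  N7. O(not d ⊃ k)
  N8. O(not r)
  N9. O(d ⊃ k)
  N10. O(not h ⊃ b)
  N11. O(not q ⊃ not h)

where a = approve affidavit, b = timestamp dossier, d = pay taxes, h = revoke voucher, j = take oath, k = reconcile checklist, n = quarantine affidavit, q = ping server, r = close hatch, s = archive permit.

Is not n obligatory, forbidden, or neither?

Premises 7 and 9 cover both cases: O(not d ⊃ k) and O(d ⊃ k). Since not d ∨ d is a tautology, O(k) follows.
The contrapositive of premise 6 (O(b ⊃ not k)) is O(k ⊃ not b), and O(k) is already established, so O(not b).
The contrapositive of premise 10 (O(not h ⊃ b)) is O(not b ⊃ h), and O(not b) is already established, so O(h).
Premise 11, O(not q ⊃ not h), contraposes to O(h ⊃ q); with O(h) we get O(q).
The contrapositive of premise 3 (O(not n ⊃ not q)) is O(q ⊃ n), and O(q) is already established, so O(n).
Premises 1, 2, 4, 5, 8 do not contribute to this derivation.
Thus O(n), which is F(not n): not n is forbidden.

Forbidden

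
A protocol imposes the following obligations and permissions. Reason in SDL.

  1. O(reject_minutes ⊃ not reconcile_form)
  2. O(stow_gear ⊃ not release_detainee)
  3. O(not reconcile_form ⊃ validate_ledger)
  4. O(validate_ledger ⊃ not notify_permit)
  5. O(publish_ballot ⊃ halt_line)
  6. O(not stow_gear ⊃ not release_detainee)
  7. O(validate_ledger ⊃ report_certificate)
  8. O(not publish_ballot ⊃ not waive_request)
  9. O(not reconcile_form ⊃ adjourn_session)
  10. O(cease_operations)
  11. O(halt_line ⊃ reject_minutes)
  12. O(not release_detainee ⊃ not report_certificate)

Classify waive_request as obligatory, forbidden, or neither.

Forbidden

Premises 6 and 2 are O(not stow_gear ⊃ not release_detainee) and O(stow_gear ⊃ not release_detainee); every ideal world satisfies not stow_gear or stow_gear, so in either case not release_detainee holds — hence O(not release_detainee).
From O(not release_detainee) and premise 12, O(not release_detainee ⊃ not report_certificate), we obtain O(not report_certificate).
Premise 7 is O(validate_ledger ⊃ report_certificate); contrapositively O(not report_certificate ⊃ not validate_ledger). Since O(not report_certificate) holds, K gives O(not validate_ledger).
The contrapositive of premise 3 (O(not reconcile_form ⊃ validate_ledger)) is O(not validate_ledger ⊃ reconcile_form), and O(not validate_ledger) is already established, so O(reconcile_form).
Premise 1 is O(reject_minutes ⊃ not reconcile_form); contrapositively O(reconcile_form ⊃ not reject_minutes). Since O(reconcile_form) holds, K gives O(not reject_minutes).
Premise 11, O(halt_line ⊃ reject_minutes), contraposes to O(not reject_minutes ⊃ not halt_line); with O(not reject_minutes) we get O(not halt_line).
The contrapositive of premise 5 (O(publish_ballot ⊃ halt_line)) is O(not halt_line ⊃ not publish_ballot), and O(not halt_line) is already established, so O(not publish_ballot).
With premise 8, O(not publish_ballot ⊃ not waive_request), the K-axiom yields O(not waive_request).
Premises 4, 9, 10 do not contribute to this derivation.
Thus O(not waive_request), which is F(waive_request): waive_request is forbidden.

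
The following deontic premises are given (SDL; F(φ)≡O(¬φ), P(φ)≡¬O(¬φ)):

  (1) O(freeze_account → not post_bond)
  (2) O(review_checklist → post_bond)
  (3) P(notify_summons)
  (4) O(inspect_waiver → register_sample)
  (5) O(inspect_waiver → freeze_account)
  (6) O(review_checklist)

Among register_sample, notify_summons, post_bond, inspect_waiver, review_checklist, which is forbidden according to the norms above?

Premise 6 gives O(review_checklist).
Premise 2 is O(review_checklist → post_bond); since O(review_checklist), deontic closure gives O(post_bond).
Premise 1 is O(freeze_account → not post_bond); contrapositively O(post_bond → not freeze_account). Since O(post_bond) holds, K gives O(not freeze_account).
Premise 5 is O(inspect_waiver → freeze_account); contrapositively O(not freeze_account → not inspect_waiver). Since O(not freeze_account) holds, K gives O(not inspect_waiver).
So O(not inspect_waiver) holds, i.e. inspect_waiver is forbidden. None of the other listed options is forbidden under the premises.

inspect_waiver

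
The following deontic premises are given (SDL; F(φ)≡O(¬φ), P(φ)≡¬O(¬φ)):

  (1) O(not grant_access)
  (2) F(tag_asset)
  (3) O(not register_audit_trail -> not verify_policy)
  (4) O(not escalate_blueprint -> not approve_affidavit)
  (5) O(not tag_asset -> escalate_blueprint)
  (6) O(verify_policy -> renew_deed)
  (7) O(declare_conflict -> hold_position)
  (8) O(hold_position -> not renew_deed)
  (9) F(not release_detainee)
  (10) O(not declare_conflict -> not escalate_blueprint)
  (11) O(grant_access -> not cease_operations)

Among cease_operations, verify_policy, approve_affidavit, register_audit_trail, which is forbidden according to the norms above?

verify_policy

F(tag_asset) at premise 2 means O(not tag_asset).
Applying K to premise 5 (O(not tag_asset -> escalate_blueprint)) and O(not tag_asset) yields O(escalate_blueprint).
The contrapositive of premise 10 (O(not declare_conflict -> not escalate_blueprint)) is O(escalate_blueprint -> declare_conflict), and O(escalate_blueprint) is already established, so O(declare_conflict).
From O(declare_conflict) and premise 7, O(declare_conflict -> hold_position), we obtain O(hold_position).
With premise 8, O(hold_position -> not renew_deed), the K-axiom yields O(not renew_deed).
The contrapositive of premise 6 (O(verify_policy -> renew_deed)) is O(not renew_deed -> not verify_policy), and O(not renew_deed) is already established, so O(not verify_policy).
So O(not verify_policy) holds, i.e. verify_policy is forbidden. None of the other listed options is forbidden under the premises.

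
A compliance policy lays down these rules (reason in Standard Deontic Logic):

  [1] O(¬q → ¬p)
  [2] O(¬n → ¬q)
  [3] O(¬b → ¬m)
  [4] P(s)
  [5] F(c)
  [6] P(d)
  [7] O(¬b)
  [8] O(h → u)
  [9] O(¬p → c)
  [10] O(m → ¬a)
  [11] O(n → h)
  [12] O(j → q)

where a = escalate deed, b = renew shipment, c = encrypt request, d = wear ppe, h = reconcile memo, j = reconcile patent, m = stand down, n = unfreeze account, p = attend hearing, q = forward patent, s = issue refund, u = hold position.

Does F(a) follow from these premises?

No

Premise 10 is O(m → ¬a), but O(m) is not derivable from the premises, so it does not yield O(¬a).
No other premise forces O(¬a). An ideal world satisfying every premise can still have a true, so F(a) is not derivable.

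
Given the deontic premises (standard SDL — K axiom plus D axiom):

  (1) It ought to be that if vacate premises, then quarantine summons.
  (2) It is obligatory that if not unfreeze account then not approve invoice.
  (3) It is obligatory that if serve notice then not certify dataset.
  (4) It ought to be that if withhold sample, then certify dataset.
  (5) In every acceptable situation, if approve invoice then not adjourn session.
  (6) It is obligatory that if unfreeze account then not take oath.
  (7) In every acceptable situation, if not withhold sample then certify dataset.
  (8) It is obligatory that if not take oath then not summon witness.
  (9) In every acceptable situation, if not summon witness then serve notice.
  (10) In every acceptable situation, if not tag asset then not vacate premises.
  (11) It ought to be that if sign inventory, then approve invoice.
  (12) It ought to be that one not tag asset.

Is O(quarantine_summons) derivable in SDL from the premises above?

Premise 1 is O(vacate_premises → quarantine_summons), but O(vacate_premises) is not derivable from the premises, so it does not yield O(quarantine_summons).
No other premise forces O(quarantine_summons). An ideal world satisfying every premise can still have quarantine_summons false, so O(quarantine_summons) is not derivable.

No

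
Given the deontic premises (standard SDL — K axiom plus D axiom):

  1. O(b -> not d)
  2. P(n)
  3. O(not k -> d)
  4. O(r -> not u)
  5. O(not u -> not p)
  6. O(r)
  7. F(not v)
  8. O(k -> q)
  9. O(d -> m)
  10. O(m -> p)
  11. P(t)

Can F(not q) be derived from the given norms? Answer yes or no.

Yes

From premise 6 we have O(r).
With premise 4, O(r -> not u), the K-axiom yields O(not u).
Applying K to premise 5 (O(not u -> not p)) and O(not u) yields O(not p).
Premise 10 is O(m -> p); contrapositively O(not p -> not m). Since O(not p) holds, K gives O(not m).
Premise 9, O(d -> m), contraposes to O(not m -> not d); with O(not m) we get O(not d).
Premise 3, O(not k -> d), contraposes to O(not d -> k); with O(not d) we get O(k).
Applying K to premise 8 (O(k -> q)) and O(k) yields O(q).
Premises 1, 2, 7, 11 do not contribute to this derivation.
So O(q) holds, i.e. F(not q). The claim follows.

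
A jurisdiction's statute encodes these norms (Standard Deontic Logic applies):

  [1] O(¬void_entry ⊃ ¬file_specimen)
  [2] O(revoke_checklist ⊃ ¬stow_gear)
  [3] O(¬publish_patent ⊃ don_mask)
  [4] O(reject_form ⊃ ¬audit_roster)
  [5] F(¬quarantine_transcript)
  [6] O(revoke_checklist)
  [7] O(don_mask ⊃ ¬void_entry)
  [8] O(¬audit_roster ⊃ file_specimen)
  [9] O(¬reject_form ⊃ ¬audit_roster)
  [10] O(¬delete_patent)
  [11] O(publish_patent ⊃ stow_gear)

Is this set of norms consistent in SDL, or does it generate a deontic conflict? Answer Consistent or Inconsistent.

Inconsistent

Premises 4 and 9 cover both cases: O(reject_form ⊃ ¬audit_roster) and O(¬reject_form ⊃ ¬audit_roster). Since reject_form ∨ ¬reject_form is a tautology, O(¬audit_roster) follows.
Applying K to premise 8 (O(¬audit_roster ⊃ file_specimen)) and O(¬audit_roster) yields O(file_specimen).
Premise 1 is O(¬void_entry ⊃ ¬file_specimen); contrapositively O(file_specimen ⊃ void_entry). Since O(file_specimen) holds, K gives O(void_entry).
The contrapositive of premise 7 (O(don_mask ⊃ ¬void_entry)) is O(void_entry ⊃ ¬don_mask), and O(void_entry) is already established, so O(¬don_mask).
Premise 3 is O(¬publish_patent ⊃ don_mask); contrapositively O(¬don_mask ⊃ publish_patent). Since O(¬don_mask) holds, K gives O(publish_patent).
From O(publish_patent) and premise 11, O(publish_patent ⊃ stow_gear), we obtain O(stow_gear).
Premise 2 is O(revoke_checklist ⊃ ¬stow_gear); contrapositively O(stow_gear ⊃ ¬revoke_checklist). Since O(stow_gear) holds, K gives O(¬revoke_checklist).
Yet premise 6 states O(revoke_checklist).
We now have both O(¬revoke_checklist) and O(revoke_checklist) — revoke_checklist is simultaneously obligatory and forbidden, violating the D-axiom.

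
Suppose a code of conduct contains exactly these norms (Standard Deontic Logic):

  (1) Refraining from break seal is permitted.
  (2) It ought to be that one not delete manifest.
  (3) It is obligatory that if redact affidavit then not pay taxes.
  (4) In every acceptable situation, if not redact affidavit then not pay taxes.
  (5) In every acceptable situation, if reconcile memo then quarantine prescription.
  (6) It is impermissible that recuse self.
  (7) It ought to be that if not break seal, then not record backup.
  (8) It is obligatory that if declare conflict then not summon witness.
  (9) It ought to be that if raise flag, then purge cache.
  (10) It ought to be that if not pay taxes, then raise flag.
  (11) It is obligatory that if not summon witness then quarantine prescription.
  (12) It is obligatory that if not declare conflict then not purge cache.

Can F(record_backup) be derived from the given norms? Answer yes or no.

Premise 7 is O(¬break_seal → ¬record_backup), but O(¬break_seal) is not derivable from the premises (the permission P(¬break_seal) asserts only ¬O(break_seal), not O(¬break_seal)), so it does not yield O(¬record_backup).
No other premise forces O(¬record_backup). An ideal world satisfying every premise can still have record_backup true, so F(record_backup) is not derivable.

No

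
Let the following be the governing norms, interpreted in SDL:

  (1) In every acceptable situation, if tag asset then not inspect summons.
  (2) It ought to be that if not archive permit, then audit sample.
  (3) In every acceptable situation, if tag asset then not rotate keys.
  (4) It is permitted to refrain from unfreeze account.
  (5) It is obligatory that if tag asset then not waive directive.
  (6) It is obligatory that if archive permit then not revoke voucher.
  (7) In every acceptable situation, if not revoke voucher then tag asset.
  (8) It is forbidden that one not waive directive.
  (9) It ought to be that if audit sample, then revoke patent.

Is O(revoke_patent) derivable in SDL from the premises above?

Yes

Premise 8 is F(¬waive_directive), i.e. O(waive_directive).
Premise 5, O(tag_asset → ¬waive_directive), contraposes to O(waive_directive → ¬tag_asset); with O(waive_directive) we get O(¬tag_asset).
Premise 7, O(¬revoke_voucher → tag_asset), contraposes to O(¬tag_asset → revoke_voucher); with O(¬tag_asset) we get O(revoke_voucher).
The contrapositive of premise 6 (O(archive_permit → ¬revoke_voucher)) is O(revoke_voucher → ¬archive_permit), and O(revoke_voucher) is already established, so O(¬archive_permit).
Premise 2 is O(¬archive_permit → audit_sample); since O(¬archive_permit), deontic closure gives O(audit_sample).
Premise 9 is O(audit_sample → revoke_patent); since O(audit_sample), deontic closure gives O(revoke_patent).
Premises 1, 3, 4 do not contribute to this derivation.
So O(revoke_patent) follows.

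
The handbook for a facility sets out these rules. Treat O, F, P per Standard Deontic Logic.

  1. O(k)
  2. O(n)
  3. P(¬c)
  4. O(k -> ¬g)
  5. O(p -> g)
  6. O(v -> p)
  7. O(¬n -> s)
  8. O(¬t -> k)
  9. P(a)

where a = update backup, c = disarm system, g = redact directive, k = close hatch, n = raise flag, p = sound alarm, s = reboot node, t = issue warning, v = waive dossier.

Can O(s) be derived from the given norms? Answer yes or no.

No

Premise 7 is O(¬n -> s), but O(¬n) is not derivable from the premises, so it does not yield O(s).
No other premise forces O(s). An ideal world satisfying every premise can still have s false, so O(s) is not derivable.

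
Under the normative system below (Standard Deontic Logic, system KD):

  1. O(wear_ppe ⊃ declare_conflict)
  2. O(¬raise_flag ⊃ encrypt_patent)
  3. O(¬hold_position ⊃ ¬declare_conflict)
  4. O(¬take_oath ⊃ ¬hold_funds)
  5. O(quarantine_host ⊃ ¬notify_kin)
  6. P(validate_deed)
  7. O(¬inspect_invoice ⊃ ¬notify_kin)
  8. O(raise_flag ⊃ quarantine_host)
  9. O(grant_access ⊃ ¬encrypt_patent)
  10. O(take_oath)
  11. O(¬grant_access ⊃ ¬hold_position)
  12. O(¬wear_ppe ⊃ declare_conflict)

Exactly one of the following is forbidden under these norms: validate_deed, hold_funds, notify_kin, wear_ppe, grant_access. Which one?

notify_kin

Premises 1 and 12 cover both cases: O(wear_ppe ⊃ declare_conflict) and O(¬wear_ppe ⊃ declare_conflict). Since wear_ppe ∨ ¬wear_ppe is a tautology, O(declare_conflict) follows.
Premise 3, O(¬hold_position ⊃ ¬declare_conflict), contraposes to O(declare_conflict ⊃ hold_position); with O(declare_conflict) we get O(hold_position).
Premise 11 is O(¬grant_access ⊃ ¬hold_position); contrapositively O(hold_position ⊃ grant_access). Since O(hold_position) holds, K gives O(grant_access).
With premise 9, O(grant_access ⊃ ¬encrypt_patent), the K-axiom yields O(¬encrypt_patent).
The contrapositive of premise 2 (O(¬raise_flag ⊃ encrypt_patent)) is O(¬encrypt_patent ⊃ raise_flag), and O(¬encrypt_patent) is already established, so O(raise_flag).
From O(raise_flag) and premise 8, O(raise_flag ⊃ quarantine_host), we obtain O(quarantine_host).
Premise 5 is O(quarantine_host ⊃ ¬notify_kin); since O(quarantine_host), deontic closure gives O(¬notify_kin).
So O(¬notify_kin) holds, i.e. notify_kin is forbidden. None of the other listed options is forbidden under the premises.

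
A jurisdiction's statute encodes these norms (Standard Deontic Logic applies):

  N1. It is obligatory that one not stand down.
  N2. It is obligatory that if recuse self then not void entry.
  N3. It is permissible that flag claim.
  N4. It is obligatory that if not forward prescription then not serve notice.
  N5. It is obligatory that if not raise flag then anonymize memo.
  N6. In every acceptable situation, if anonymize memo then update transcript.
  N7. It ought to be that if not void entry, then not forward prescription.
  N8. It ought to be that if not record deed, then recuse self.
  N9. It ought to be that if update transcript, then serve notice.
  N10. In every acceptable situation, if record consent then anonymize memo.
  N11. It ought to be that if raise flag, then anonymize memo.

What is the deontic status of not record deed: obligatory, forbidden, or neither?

Forbidden

Premises 5 and 11 cover both cases: O(¬raise_flag → anonymize_memo) and O(raise_flag → anonymize_memo). Since ¬raise_flag ∨ raise_flag is a tautology, O(anonymize_memo) follows.
Premise 6 is O(anonymize_memo → update_transcript); since O(anonymize_memo), deontic closure gives O(update_transcript).
Applying K to premise 9 (O(update_transcript → serve_notice)) and O(update_transcript) yields O(serve_notice).
Premise 4, O(¬forward_prescription → ¬serve_notice), contraposes to O(serve_notice → forward_prescription); with O(serve_notice) we get O(forward_prescription).
The contrapositive of premise 7 (O(¬void_entry → ¬forward_prescription)) is O(forward_prescription → void_entry), and O(forward_prescription) is already established, so O(void_entry).
Premise 2 is O(recuse_self → ¬void_entry); contrapositively O(void_entry → ¬recuse_self). Since O(void_entry) holds, K gives O(¬recuse_self).
Premise 8, O(¬record_deed → recuse_self), contraposes to O(¬recuse_self → record_deed); with O(¬recuse_self) we get O(record_deed).
Premises 1, 3, 10 do not contribute to this derivation.
Thus O(record_deed), which is F(¬record_deed): ¬record_deed is forbidden.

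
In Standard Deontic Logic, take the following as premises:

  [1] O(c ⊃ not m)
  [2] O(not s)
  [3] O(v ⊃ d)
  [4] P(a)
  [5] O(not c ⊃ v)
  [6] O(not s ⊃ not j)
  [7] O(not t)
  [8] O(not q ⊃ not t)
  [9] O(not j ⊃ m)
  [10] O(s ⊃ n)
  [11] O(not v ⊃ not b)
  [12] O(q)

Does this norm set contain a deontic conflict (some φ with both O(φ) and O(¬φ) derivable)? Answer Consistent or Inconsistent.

Premise 8 is O(not q ⊃ not t); even if O(not t) held, inferring O(not q) would be affirming the consequent — invalid.
So O(not q) is not derivable, and the apparent clash with O(q) does not arise.
A world satisfying every obligation exists (e.g. a=false, b=false, c=false, d=true, j=false, m=true, n=false, q=true, s=false, t=false, v=true); no atom is both obligatory and forbidden, so the set is consistent.

Consistent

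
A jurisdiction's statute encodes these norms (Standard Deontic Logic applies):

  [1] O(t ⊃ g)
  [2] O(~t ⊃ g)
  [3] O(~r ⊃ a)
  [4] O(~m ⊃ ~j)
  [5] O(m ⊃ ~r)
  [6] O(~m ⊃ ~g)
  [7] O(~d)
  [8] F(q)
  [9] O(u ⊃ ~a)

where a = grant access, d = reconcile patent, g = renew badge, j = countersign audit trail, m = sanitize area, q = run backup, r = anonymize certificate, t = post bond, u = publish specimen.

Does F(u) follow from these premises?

Yes

By case analysis on t: premise 1 gives O(t ⊃ g) and premise 2 gives O(~t ⊃ g), so O(g) either way.
Premise 6 is O(~m ⊃ ~g); contrapositively O(g ⊃ m). Since O(g) holds, K gives O(m).
Applying K to premise 5 (O(m ⊃ ~r)) and O(m) yields O(~r).
Premise 3 is O(~r ⊃ a); since O(~r), deontic closure gives O(a).
Premise 9, O(u ⊃ ~a), contraposes to O(a ⊃ ~u); with O(a) we get O(~u).
Premises 4, 7, 8 do not contribute to this derivation.
So O(~u) holds, i.e. F(u). The claim follows.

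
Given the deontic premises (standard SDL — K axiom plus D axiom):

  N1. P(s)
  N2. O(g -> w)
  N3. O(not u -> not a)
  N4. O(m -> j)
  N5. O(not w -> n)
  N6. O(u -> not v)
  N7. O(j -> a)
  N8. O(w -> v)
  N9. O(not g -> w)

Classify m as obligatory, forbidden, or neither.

Forbidden

Premises 2 and 9 are O(g -> w) and O(not g -> w); every ideal world satisfies g or not g, so in either case w holds — hence O(w).
From O(w) and premise 8, O(w -> v), we obtain O(v).
The contrapositive of premise 6 (O(u -> not v)) is O(v -> not u), and O(v) is already established, so O(not u).
From O(not u) and premise 3, O(not u -> not a), we obtain O(not a).
The contrapositive of premise 7 (O(j -> a)) is O(not a -> not j), and O(not a) is already established, so O(not j).
Premise 4, O(m -> j), contraposes to O(not j -> not m); with O(not j) we get O(not m).
Premises 1, 5 do not contribute to this derivation.
Thus O(not m), which is F(m): m is forbidden.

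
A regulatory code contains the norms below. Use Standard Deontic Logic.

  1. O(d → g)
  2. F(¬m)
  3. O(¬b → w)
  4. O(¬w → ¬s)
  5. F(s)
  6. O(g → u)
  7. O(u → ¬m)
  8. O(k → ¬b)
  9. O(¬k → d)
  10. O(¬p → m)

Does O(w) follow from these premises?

Premise 2, F(¬m), is equivalent to O(m).
The contrapositive of premise 7 (O(u → ¬m)) is O(m → ¬u), and O(m) is already established, so O(¬u).
The contrapositive of premise 6 (O(g → u)) is O(¬u → ¬g), and O(¬u) is already established, so O(¬g).
Premise 1, O(d → g), contraposes to O(¬g → ¬d); with O(¬g) we get O(¬d).
Premise 9 is O(¬k → d); contrapositively O(¬d → k). Since O(¬d) holds, K gives O(k).
Applying K to premise 8 (O(k → ¬b)) and O(k) yields O(¬b).
Premise 3 is O(¬b → w); since O(¬b), deontic closure gives O(w).
Premises 4, 5, 10 do not contribute to this derivation.
So O(w) follows.

Yes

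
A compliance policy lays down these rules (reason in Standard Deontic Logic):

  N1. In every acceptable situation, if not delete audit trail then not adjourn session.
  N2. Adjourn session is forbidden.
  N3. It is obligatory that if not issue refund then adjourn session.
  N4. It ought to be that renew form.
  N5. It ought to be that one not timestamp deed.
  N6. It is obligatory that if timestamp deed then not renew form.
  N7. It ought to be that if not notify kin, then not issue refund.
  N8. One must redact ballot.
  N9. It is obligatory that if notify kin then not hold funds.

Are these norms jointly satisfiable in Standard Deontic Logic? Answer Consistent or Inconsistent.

Premise 6 is O(timestamp_deed → ¬renew_form), but O(timestamp_deed) is not derivable from the premises, so it does not yield O(¬renew_form).
So O(¬renew_form) is not derivable, and the apparent clash with O(renew_form) does not arise.
A world satisfying every obligation exists (e.g. adjourn_session=false, delete_audit_trail=false, hold_funds=false, issue_refund=true, notify_kin=true, redact_ballot=true, renew_form=true, timestamp_deed=false); no atom is both obligatory and forbidden, so the set is consistent.

Consistent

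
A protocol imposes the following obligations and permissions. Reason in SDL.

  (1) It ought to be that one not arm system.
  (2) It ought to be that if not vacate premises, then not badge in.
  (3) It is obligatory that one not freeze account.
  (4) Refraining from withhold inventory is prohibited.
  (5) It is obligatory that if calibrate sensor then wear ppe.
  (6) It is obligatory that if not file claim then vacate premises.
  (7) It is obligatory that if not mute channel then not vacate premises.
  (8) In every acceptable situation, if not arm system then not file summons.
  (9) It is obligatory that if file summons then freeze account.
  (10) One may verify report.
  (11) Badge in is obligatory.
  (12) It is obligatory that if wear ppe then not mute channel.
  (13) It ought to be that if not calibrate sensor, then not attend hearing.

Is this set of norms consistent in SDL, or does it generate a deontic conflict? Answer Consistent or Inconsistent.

Consistent

Premise 9 is O(file_summons → freeze_account), but O(file_summons) is not derivable from the premises, so it does not yield O(freeze_account).
So O(freeze_account) is not derivable, and the apparent clash with O(¬freeze_account) does not arise.
A world satisfying every obligation exists (e.g. arm_system=false, attend_hearing=false, badge_in=true, calibrate_sensor=false, file_claim=false, file_summons=false, freeze_account=false, mute_channel=true, vacate_premises=true, verify_report=false, wear_ppe=false, withhold_inventory=true); no atom is both obligatory and forbidden, so the set is consistent.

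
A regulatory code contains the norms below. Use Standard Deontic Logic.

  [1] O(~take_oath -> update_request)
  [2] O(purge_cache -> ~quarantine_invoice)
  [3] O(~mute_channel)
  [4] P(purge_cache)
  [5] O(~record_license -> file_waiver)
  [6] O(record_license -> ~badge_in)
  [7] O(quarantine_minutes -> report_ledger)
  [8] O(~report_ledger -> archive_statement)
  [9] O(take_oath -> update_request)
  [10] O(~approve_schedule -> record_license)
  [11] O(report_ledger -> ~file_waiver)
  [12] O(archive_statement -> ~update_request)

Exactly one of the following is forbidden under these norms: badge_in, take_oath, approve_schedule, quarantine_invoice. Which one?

badge_in

Premises 1 and 9 cover both cases: O(~take_oath -> update_request) and O(take_oath -> update_request). Since ~take_oath ∨ take_oath is a tautology, O(update_request) follows.
Premise 12 is O(archive_statement -> ~update_request); contrapositively O(update_request -> ~archive_statement). Since O(update_request) holds, K gives O(~archive_statement).
Premise 8, O(~report_ledger -> archive_statement), contraposes to O(~archive_statement -> report_ledger); with O(~archive_statement) we get O(report_ledger).
With premise 11, O(report_ledger -> ~file_waiver), the K-axiom yields O(~file_waiver).
Premise 5 is O(~record_license -> file_waiver); contrapositively O(~file_waiver -> record_license). Since O(~file_waiver) holds, K gives O(record_license).
From O(record_license) and premise 6, O(record_license -> ~badge_in), we obtain O(~badge_in).
So O(~badge_in) holds, i.e. badge_in is forbidden. None of the other listed options is forbidden under the premises.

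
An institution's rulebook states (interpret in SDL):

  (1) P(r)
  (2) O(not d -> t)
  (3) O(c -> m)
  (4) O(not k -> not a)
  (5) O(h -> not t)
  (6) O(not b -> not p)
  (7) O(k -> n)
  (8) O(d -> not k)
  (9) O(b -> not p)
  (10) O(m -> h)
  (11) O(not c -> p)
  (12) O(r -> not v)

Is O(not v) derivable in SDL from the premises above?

No

Premise 12 is O(r -> not v), but O(r) is not derivable from the premises (the permission P(r) asserts only not O(not r), not O(r)), so it does not yield O(not v).
No other premise forces O(not v). An ideal world satisfying every premise can still have not v false, so O(not v) is not derivable.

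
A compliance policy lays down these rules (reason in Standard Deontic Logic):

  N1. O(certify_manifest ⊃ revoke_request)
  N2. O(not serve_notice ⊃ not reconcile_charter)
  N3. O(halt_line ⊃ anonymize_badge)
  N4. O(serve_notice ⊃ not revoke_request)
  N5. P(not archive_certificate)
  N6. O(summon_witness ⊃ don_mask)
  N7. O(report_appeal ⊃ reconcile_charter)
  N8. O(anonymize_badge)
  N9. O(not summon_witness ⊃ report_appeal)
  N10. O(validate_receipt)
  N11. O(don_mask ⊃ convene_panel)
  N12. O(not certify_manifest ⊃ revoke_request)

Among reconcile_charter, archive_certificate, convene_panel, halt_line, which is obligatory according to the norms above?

Premises 1 and 12 are O(certify_manifest ⊃ revoke_request) and O(not certify_manifest ⊃ revoke_request); every ideal world satisfies certify_manifest or not certify_manifest, so in either case revoke_request holds — hence O(revoke_request).
Premise 4 is O(serve_notice ⊃ not revoke_request); contrapositively O(revoke_request ⊃ not serve_notice). Since O(revoke_request) holds, K gives O(not serve_notice).
Applying K to premise 2 (O(not serve_notice ⊃ not reconcile_charter)) and O(not serve_notice) yields O(not reconcile_charter).
Premise 7, O(report_appeal ⊃ reconcile_charter), contraposes to O(not reconcile_charter ⊃ not report_appeal); with O(not reconcile_charter) we get O(not report_appeal).
Premise 9, O(not summon_witness ⊃ report_appeal), contraposes to O(not report_appeal ⊃ summon_witness); with O(not report_appeal) we get O(summon_witness).
Premise 6 is O(summon_witness ⊃ don_mask); since O(summon_witness), deontic closure gives O(don_mask).
Premise 11 is O(don_mask ⊃ convene_panel); since O(don_mask), deontic closure gives O(convene_panel).
So O(convene_panel) holds — convene_panel is obligatory. None of the other listed options is made obligatory by any chain of premises.

convene_panel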